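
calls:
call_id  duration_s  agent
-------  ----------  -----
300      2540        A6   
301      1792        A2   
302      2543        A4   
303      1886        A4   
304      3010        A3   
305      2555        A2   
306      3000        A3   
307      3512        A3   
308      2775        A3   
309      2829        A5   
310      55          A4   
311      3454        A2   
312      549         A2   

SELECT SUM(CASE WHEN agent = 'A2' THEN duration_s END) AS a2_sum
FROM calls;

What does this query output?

call_id=300: ✗
call_id=301: ✓ → 1792
call_id=302: ✗
call_id=303: ✗
call_id=304: ✗
call_id=305: ✓ → 2555
call_id=306: ✗
call_id=307: ✗
call_id=308: ✗
call_id=309: ✗
call_id=310: ✗
call_id=311: ✓ → 3454
call_id=312: ✓ → 549
a2_sum = 1792 + 2555 + 3454 + 549 = 8350

8350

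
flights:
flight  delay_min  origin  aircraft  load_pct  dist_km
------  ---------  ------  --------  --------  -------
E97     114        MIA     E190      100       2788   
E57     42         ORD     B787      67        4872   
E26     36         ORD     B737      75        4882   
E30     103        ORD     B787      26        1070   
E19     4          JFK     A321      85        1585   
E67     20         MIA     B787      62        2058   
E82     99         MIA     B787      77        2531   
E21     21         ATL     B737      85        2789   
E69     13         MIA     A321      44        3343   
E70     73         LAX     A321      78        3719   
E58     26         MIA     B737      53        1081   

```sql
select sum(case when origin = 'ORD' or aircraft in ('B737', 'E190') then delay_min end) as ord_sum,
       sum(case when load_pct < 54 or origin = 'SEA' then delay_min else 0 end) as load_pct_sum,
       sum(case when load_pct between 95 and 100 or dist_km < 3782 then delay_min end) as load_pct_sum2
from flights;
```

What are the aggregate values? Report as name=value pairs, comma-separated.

[ord_sum: origin = 'ORD' or aircraft in ('B737', 'E190')]
flight=E97: ✓ → 114
flight=E57: ✓ → 42
flight=E26: ✓ → 36
flight=E30: ✓ → 103
flight=E19: ✗
flight=E67: ✗
flight=E82: ✗
flight=E21: ✓ → 21
flight=E69: ✗
flight=E70: ✗
flight=E58: ✓ → 26
ord_sum = 114 + 42 + 36 + 103 + 21 + 26 = 342
—
[load_pct_sum: load_pct < 54 or origin = 'SEA']
flight=E97: ✗
flight=E57: ✗
flight=E26: ✗
flight=E30: ✓ → 103
flight=E19: ✗
flight=E67: ✗
flight=E82: ✗
flight=E21: ✗
flight=E69: ✓ → 13
flight=E70: ✗
flight=E58: ✓ → 26
load_pct_sum = 103 + 13 + 26 = 142
—
[load_pct_sum2: load_pct between 95 and 100 or dist_km < 3782]
flight=E97: ✓ → 114
flight=E57: ✗
flight=E26: ✗
flight=E30: ✓ → 103
flight=E19: ✓ → 4
flight=E67: ✓ → 20
flight=E82: ✓ → 99
flight=E21: ✓ → 21
flight=E69: ✓ → 13
flight=E70: ✓ → 73
flight=E58: ✓ → 26
load_pct_sum2 = 114 + 103 + 4 + 20 + 99 + 21 + 13 + 73 + 26 = 473

ord_sum=342, load_pct_sum=142, load_pct_sum2=473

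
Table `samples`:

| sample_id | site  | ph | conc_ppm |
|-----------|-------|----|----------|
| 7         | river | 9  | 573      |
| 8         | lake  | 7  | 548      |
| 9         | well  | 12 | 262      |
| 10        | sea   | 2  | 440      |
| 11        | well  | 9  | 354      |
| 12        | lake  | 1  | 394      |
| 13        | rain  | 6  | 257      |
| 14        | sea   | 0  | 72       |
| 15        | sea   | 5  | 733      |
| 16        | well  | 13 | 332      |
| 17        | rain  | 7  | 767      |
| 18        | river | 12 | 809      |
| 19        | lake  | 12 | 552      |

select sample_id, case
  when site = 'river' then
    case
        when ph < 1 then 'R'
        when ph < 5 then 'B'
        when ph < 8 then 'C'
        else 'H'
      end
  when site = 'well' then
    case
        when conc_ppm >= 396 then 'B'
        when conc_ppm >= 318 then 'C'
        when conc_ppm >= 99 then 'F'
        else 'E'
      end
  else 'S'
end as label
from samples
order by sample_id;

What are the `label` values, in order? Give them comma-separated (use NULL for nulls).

sample_id=7: site='river' → inner[ELSE] → H
sample_id=8: site='lake' → outer ELSE → S
sample_id=9: site='well' → inner[conc_ppm >= 99] → F
sample_id=10: site='sea' → outer ELSE → S
sample_id=11: site='well' → inner[conc_ppm >= 318] → C
sample_id=12: site='lake' → outer ELSE → S
sample_id=13: site='rain' → outer ELSE → S
sample_id=14: site='sea' → outer ELSE → S
sample_id=15: site='sea' → outer ELSE → S
sample_id=16: site='well' → inner[conc_ppm >= 318] → C
sample_id=17: site='rain' → outer ELSE → S
sample_id=18: site='river' → inner[ELSE] → H
sample_id=19: site='lake' → outer ELSE → S

H, S, F, S, C, S, S, S, S, C, S, H, S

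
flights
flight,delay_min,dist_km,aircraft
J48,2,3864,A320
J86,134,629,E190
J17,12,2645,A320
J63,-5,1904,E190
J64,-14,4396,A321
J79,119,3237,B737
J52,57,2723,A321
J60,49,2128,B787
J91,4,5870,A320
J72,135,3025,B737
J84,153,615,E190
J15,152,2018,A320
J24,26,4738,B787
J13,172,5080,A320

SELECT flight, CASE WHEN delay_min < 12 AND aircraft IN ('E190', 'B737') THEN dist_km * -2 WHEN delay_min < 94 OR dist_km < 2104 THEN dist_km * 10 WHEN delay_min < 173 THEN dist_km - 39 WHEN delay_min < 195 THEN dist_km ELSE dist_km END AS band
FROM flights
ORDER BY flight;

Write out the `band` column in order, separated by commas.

flight=J13: delay_min < 173 → 5041
flight=J15: delay_min < 94 OR dist_km < 2104 → 20180
flight=J17: delay_min < 94 OR dist_km < 2104 → 26450
flight=J24: delay_min < 94 OR dist_km < 2104 → 47380
flight=J48: delay_min < 94 OR dist_km < 2104 → 38640
flight=J52: delay_min < 94 OR dist_km < 2104 → 27230
flight=J60: delay_min < 94 OR dist_km < 2104 → 21280
flight=J63: delay_min < 12 AND aircraft IN ('E190', 'B737') → -3808
flight=J64: delay_min < 94 OR dist_km < 2104 → 43960
flight=J72: delay_min < 173 → 2986
flight=J79: delay_min < 173 → 3198
flight=J84: delay_min < 94 OR dist_km < 2104 → 6150
flight=J86: delay_min < 94 OR dist_km < 2104 → 6290
flight=J91: delay_min < 94 OR dist_km < 2104 → 58700

5041, 20180, 26450, 47380, 38640, 27230, 21280, -3808, 43960, 2986, 3198, 6150, 6290, 58700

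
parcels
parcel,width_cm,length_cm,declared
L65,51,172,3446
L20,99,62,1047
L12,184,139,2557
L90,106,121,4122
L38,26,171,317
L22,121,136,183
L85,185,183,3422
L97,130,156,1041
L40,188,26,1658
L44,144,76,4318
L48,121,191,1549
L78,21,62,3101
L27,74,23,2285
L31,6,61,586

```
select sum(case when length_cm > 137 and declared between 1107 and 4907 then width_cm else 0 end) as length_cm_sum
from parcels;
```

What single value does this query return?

541

parcel=L65: ✓ → 51
parcel=L20: ✗
parcel=L12: ✓ → 184
parcel=L90: ✗
parcel=L38: ✗
parcel=L22: ✗
parcel=L85: ✓ → 185
parcel=L97: ✗
parcel=L40: ✗
parcel=L44: ✗
parcel=L48: ✓ → 121
parcel=L78: ✗
parcel=L27: ✗
parcel=L31: ✗
length_cm_sum = 51 + 184 + 185 + 121 = 541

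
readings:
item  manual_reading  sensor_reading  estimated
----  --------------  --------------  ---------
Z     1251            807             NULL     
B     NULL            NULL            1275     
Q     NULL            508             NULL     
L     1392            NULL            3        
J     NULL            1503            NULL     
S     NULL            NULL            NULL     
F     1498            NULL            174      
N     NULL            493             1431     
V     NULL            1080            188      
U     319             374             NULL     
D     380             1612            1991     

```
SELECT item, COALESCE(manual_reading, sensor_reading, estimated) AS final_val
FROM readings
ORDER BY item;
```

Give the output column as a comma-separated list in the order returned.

item=B: manual_reading=NULL, sensor_reading=NULL, estimated=1275 → 1275
item=D: manual_reading=380 → 380
item=F: manual_reading=1498 → 1498
item=J: manual_reading=NULL, sensor_reading=1503 → 1503
item=L: manual_reading=1392 → 1392
item=N: manual_reading=NULL, sensor_reading=493 → 493
item=Q: manual_reading=NULL, sensor_reading=508 → 508
item=S: manual_reading=NULL, sensor_reading=NULL, estimated=NULL (all NULL) → NULL
item=U: manual_reading=319 → 319
item=V: manual_reading=NULL, sensor_reading=1080 → 1080
item=Z: manual_reading=1251 → 1251

1275, 380, 1498, 1503, 1392, 493, 508, NULL, 319, 1080, 1251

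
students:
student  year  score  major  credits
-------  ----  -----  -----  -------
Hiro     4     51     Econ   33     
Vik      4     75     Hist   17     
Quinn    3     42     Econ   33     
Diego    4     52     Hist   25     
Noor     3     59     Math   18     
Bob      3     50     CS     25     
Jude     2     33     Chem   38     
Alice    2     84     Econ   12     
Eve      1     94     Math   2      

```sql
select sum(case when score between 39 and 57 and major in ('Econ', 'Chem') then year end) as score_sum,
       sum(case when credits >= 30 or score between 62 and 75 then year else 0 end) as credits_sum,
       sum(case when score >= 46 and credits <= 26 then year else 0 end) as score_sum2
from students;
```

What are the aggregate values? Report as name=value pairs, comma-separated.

score_sum=7, credits_sum=13, score_sum2=17

[score_sum: score between 39 and 57 and major in ('Econ', 'Chem')]
student=Hiro: ✓ → 4
student=Vik: ✗
student=Quinn: ✓ → 3
student=Diego: ✗
student=Noor: ✗
student=Bob: ✗
student=Jude: ✗
student=Alice: ✗
student=Eve: ✗
score_sum = 4 + 3 = 7
—
[credits_sum: credits >= 30 or score between 62 and 75]
student=Hiro: ✓ → 4
student=Vik: ✓ → 4
student=Quinn: ✓ → 3
student=Diego: ✗
student=Noor: ✗
student=Bob: ✗
student=Jude: ✓ → 2
student=Alice: ✗
student=Eve: ✗
credits_sum = 4 + 4 + 3 + 2 = 13
—
[score_sum2: score >= 46 and credits <= 26]
student=Hiro: ✗
student=Vik: ✓ → 4
student=Quinn: ✗
student=Diego: ✓ → 4
student=Noor: ✓ → 3
student=Bob: ✓ → 3
student=Jude: ✗
student=Alice: ✓ → 2
student=Eve: ✓ → 1
score_sum2 = 4 + 4 + 3 + 3 + 2 + 1 = 17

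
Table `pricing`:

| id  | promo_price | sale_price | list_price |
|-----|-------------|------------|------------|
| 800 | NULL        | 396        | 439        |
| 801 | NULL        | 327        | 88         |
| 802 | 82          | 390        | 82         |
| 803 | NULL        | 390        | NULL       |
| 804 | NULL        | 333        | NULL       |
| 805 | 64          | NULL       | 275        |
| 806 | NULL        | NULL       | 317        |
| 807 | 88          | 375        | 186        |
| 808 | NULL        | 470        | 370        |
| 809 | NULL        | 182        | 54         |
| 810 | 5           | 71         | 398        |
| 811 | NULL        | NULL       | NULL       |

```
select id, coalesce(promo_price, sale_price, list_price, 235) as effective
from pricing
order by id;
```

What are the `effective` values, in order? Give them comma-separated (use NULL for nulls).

396, 327, 82, 390, 333, 64, 317, 88, 470, 182, 5, 235

id=800: promo_price=NULL, sale_price=396 → 396
id=801: promo_price=NULL, sale_price=327 → 327
id=802: promo_price=82 → 82
id=803: promo_price=NULL, sale_price=390 → 390
id=804: promo_price=NULL, sale_price=333 → 333
id=805: promo_price=64 → 64
id=806: promo_price=NULL, sale_price=NULL, list_price=317 → 317
id=807: promo_price=88 → 88
id=808: promo_price=NULL, sale_price=470 → 470
id=809: promo_price=NULL, sale_price=182 → 182
id=810: promo_price=5 → 5
id=811: promo_price=NULL, sale_price=NULL, list_price=NULL, → literal 235 → 235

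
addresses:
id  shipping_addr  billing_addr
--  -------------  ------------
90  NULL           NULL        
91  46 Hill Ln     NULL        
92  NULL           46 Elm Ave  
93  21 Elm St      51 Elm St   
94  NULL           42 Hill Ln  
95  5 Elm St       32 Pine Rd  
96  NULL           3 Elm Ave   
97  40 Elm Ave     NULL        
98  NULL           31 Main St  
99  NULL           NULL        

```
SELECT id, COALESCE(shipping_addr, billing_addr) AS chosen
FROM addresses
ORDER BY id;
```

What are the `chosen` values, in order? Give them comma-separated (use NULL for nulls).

id=90: shipping_addr=NULL, billing_addr=NULL (all NULL) → NULL
id=91: shipping_addr=46 Hill Ln → 46 Hill Ln
id=92: shipping_addr=NULL, billing_addr=46 Elm Ave → 46 Elm Ave
id=93: shipping_addr=21 Elm St → 21 Elm St
id=94: shipping_addr=NULL, billing_addr=42 Hill Ln → 42 Hill Ln
id=95: shipping_addr=5 Elm St → 5 Elm St
id=96: shipping_addr=NULL, billing_addr=3 Elm Ave → 3 Elm Ave
id=97: shipping_addr=40 Elm Ave → 40 Elm Ave
id=98: shipping_addr=NULL, billing_addr=31 Main St → 31 Main St
id=99: shipping_addr=NULL, billing_addr=NULL (all NULL) → NULL

NULL, 46 Hill Ln, 46 Elm Ave, 21 Elm St, 42 Hill Ln, 5 Elm St, 3 Elm Ave, 40 Elm Ave, 31 Main St, NULL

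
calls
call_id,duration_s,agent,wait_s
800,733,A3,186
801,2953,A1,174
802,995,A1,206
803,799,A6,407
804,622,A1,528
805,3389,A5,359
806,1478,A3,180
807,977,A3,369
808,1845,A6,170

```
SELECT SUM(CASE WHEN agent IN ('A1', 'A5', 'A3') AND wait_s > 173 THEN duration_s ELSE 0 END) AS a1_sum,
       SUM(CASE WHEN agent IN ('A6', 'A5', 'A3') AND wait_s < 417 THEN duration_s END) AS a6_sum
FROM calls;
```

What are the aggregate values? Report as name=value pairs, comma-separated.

a1_sum=11147, a6_sum=9221

[a1_sum: agent IN ('A1', 'A5', 'A3') AND wait_s > 173]
call_id=800: ✓ → 733
call_id=801: ✓ → 2953
call_id=802: ✓ → 995
call_id=803: ✗
call_id=804: ✓ → 622
call_id=805: ✓ → 3389
call_id=806: ✓ → 1478
call_id=807: ✓ → 977
call_id=808: ✗
a1_sum = 733 + 2953 + 995 + 622 + 3389 + 1478 + 977 = 11147
—
[a6_sum: agent IN ('A6', 'A5', 'A3') AND wait_s < 417]
call_id=800: ✓ → 733
call_id=801: ✗
call_id=802: ✗
call_id=803: ✓ → 799
call_id=804: ✗
call_id=805: ✓ → 3389
call_id=806: ✓ → 1478
call_id=807: ✓ → 977
call_id=808: ✓ → 1845
a6_sum = 733 + 799 + 3389 + 1478 + 977 + 1845 = 9221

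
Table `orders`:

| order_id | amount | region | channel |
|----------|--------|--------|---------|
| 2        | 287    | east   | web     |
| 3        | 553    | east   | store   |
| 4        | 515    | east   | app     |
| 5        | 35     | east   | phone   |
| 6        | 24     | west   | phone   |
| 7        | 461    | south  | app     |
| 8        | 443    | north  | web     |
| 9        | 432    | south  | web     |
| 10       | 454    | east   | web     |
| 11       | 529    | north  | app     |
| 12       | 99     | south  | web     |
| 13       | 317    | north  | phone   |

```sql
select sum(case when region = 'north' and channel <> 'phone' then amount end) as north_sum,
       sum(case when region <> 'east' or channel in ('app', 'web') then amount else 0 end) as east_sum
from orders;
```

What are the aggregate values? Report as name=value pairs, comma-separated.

north_sum=972, east_sum=3561

[north_sum: region = 'north' and channel <> 'phone']
order_id=2: ✗
order_id=3: ✗
order_id=4: ✗
order_id=5: ✗
order_id=6: ✗
order_id=7: ✗
order_id=8: ✓ → 443
order_id=9: ✗
order_id=10: ✗
order_id=11: ✓ → 529
order_id=12: ✗
order_id=13: ✗
north_sum = 443 + 529 = 972
—
[east_sum: region <> 'east' or channel in ('app', 'web')]
order_id=2: ✓ → 287
order_id=3: ✗
order_id=4: ✓ → 515
order_id=5: ✗
order_id=6: ✓ → 24
order_id=7: ✓ → 461
order_id=8: ✓ → 443
order_id=9: ✓ → 432
order_id=10: ✓ → 454
order_id=11: ✓ → 529
order_id=12: ✓ → 99
order_id=13: ✓ → 317
east_sum = 287 + 515 + 24 + 461 + 443 + 432 + 454 + 529 + 99 + 317 = 3561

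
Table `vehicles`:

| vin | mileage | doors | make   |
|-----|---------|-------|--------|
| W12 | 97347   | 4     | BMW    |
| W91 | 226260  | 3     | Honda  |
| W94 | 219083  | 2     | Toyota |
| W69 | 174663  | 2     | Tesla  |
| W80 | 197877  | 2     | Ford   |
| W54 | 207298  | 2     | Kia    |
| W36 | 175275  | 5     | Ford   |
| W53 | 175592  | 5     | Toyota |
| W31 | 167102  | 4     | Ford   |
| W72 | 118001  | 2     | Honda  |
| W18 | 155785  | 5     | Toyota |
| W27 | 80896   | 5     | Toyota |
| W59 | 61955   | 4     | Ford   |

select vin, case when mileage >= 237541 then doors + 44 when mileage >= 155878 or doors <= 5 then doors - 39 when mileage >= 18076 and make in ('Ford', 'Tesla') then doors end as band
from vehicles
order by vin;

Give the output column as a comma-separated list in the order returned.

vin=W12: mileage >= 155878 or doors <= 5 → -35
vin=W18: mileage >= 155878 or doors <= 5 → -34
vin=W27: mileage >= 155878 or doors <= 5 → -34
vin=W31: mileage >= 155878 or doors <= 5 → -35
vin=W36: mileage >= 155878 or doors <= 5 → -34
vin=W53: mileage >= 155878 or doors <= 5 → -34
vin=W54: mileage >= 155878 or doors <= 5 → -37
vin=W59: mileage >= 155878 or doors <= 5 → -35
vin=W69: mileage >= 155878 or doors <= 5 → -37
vin=W72: mileage >= 155878 or doors <= 5 → -37
vin=W80: mileage >= 155878 or doors <= 5 → -37
vin=W91: mileage >= 155878 or doors <= 5 → -36
vin=W94: mileage >= 155878 or doors <= 5 → -37

-35, -34, -34, -35, -34, -34, -37, -35, -37, -37, -37, -36, -37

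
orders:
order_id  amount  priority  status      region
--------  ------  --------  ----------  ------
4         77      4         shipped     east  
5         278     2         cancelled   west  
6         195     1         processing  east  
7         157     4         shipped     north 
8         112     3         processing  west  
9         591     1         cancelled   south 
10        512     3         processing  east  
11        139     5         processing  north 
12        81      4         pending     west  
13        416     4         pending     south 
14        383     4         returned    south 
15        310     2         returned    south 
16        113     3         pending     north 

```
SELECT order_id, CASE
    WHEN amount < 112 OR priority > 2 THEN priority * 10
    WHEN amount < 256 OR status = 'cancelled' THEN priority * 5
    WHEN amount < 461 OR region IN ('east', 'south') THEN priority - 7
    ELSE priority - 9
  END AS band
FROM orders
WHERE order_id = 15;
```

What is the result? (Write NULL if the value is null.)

order_id = 15: amount=310, priority=2, status=returned, region=south.
amount < 112 OR priority > 2 → false
amount < 256 OR status = 'cancelled' → false
amount < 461 OR region IN ('east', 'south') → true → -5

-5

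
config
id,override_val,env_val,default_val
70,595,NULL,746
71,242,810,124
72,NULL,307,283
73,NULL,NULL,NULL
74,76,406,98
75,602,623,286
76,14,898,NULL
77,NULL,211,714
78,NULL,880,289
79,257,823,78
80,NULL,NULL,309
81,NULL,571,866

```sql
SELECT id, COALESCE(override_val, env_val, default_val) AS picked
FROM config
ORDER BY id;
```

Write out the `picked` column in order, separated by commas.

id=70: override_val=595 → 595
id=71: override_val=242 → 242
id=72: override_val=NULL, env_val=307 → 307
id=73: override_val=NULL, env_val=NULL, default_val=NULL (all NULL) → NULL
id=74: override_val=76 → 76
id=75: override_val=602 → 602
id=76: override_val=14 → 14
id=77: override_val=NULL, env_val=211 → 211
id=78: override_val=NULL, env_val=880 → 880
id=79: override_val=257 → 257
id=80: override_val=NULL, env_val=NULL, default_val=309 → 309
id=81: override_val=NULL, env_val=571 → 571

595, 242, 307, NULL, 76, 602, 14, 211, 880, 257, 309, 571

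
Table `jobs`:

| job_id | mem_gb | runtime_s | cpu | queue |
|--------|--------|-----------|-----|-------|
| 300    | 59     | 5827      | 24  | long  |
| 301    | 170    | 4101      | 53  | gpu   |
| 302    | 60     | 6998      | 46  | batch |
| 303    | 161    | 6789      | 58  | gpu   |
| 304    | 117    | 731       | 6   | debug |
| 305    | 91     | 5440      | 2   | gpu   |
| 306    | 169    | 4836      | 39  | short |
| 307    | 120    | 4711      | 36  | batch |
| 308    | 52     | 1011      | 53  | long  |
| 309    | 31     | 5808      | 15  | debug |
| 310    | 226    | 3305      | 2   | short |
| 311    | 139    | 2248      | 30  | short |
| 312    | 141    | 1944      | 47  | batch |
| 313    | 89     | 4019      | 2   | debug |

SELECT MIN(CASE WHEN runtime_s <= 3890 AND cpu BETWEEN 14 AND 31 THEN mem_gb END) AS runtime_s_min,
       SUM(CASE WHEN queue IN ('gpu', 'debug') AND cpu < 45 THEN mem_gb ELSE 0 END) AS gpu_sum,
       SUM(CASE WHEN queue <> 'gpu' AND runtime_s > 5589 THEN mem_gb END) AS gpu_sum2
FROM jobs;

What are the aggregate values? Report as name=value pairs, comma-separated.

[runtime_s_min: runtime_s <= 3890 AND cpu BETWEEN 14 AND 31]
job_id=300: ✗
job_id=301: ✗
job_id=302: ✗
job_id=303: ✗
job_id=304: ✗
job_id=305: ✗
job_id=306: ✗
job_id=307: ✗
job_id=308: ✗
job_id=309: ✗
job_id=310: ✗
job_id=311: ✓ → 139
job_id=312: ✗
job_id=313: ✗
runtime_s_min = MIN(139) = 139
—
[gpu_sum: queue IN ('gpu', 'debug') AND cpu < 45]
job_id=300: ✗
job_id=301: ✗
job_id=302: ✗
job_id=303: ✗
job_id=304: ✓ → 117
job_id=305: ✓ → 91
job_id=306: ✗
job_id=307: ✗
job_id=308: ✗
job_id=309: ✓ → 31
job_id=310: ✗
job_id=311: ✗
job_id=312: ✗
job_id=313: ✓ → 89
gpu_sum = 117 + 91 + 31 + 89 = 328
—
[gpu_sum2: queue <> 'gpu' AND runtime_s > 5589]
job_id=300: ✓ → 59
job_id=301: ✗
job_id=302: ✓ → 60
job_id=303: ✗
job_id=304: ✗
job_id=305: ✗
job_id=306: ✗
job_id=307: ✗
job_id=308: ✗
job_id=309: ✓ → 31
job_id=310: ✗
job_id=311: ✗
job_id=312: ✗
job_id=313: ✗
gpu_sum2 = 59 + 60 + 31 = 150

runtime_s_min=139, gpu_sum=328, gpu_sum2=150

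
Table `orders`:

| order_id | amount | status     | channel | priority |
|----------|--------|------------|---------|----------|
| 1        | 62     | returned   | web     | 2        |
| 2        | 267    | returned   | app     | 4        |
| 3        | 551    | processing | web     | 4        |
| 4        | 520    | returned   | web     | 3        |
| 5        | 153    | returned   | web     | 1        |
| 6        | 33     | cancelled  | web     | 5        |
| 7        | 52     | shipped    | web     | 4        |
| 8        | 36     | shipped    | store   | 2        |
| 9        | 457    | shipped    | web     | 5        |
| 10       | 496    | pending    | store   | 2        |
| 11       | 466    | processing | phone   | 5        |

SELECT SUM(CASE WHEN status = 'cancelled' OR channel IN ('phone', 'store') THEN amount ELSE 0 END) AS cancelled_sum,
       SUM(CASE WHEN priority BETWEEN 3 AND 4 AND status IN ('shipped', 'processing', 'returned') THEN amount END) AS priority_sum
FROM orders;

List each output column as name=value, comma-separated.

cancelled_sum=1031, priority_sum=1390

[cancelled_sum: status = 'cancelled' OR channel IN ('phone', 'store')]
order_id=1: ✗
order_id=2: ✗
order_id=3: ✗
order_id=4: ✗
order_id=5: ✗
order_id=6: ✓ → 33
order_id=7: ✗
order_id=8: ✓ → 36
order_id=9: ✗
order_id=10: ✓ → 496
order_id=11: ✓ → 466
cancelled_sum = 33 + 36 + 496 + 466 = 1031
—
[priority_sum: priority BETWEEN 3 AND 4 AND status IN ('shipped', 'processing', 'returned')]
order_id=1: ✗
order_id=2: ✓ → 267
order_id=3: ✓ → 551
order_id=4: ✓ → 520
order_id=5: ✗
order_id=6: ✗
order_id=7: ✓ → 52
order_id=8: ✗
order_id=9: ✗
order_id=10: ✗
order_id=11: ✗
priority_sum = 267 + 551 + 520 + 52 = 1390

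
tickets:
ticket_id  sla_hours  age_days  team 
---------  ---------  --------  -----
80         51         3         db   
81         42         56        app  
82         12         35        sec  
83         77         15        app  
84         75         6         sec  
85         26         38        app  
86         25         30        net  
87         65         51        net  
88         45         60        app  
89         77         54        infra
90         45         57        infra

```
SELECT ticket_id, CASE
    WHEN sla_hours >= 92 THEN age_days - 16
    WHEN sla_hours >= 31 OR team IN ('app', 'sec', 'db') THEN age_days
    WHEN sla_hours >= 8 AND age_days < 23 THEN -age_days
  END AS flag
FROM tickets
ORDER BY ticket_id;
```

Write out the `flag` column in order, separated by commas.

ticket_id=80: sla_hours >= 31 OR team IN ('app', 'sec', 'db') → 3
ticket_id=81: sla_hours >= 31 OR team IN ('app', 'sec', 'db') → 56
ticket_id=82: sla_hours >= 31 OR team IN ('app', 'sec', 'db') → 35
ticket_id=83: sla_hours >= 31 OR team IN ('app', 'sec', 'db') → 15
ticket_id=84: sla_hours >= 31 OR team IN ('app', 'sec', 'db') → 6
ticket_id=85: sla_hours >= 31 OR team IN ('app', 'sec', 'db') → 38
ticket_id=86: (no match → NULL) → NULL
ticket_id=87: sla_hours >= 31 OR team IN ('app', 'sec', 'db') → 51
ticket_id=88: sla_hours >= 31 OR team IN ('app', 'sec', 'db') → 60
ticket_id=89: sla_hours >= 31 OR team IN ('app', 'sec', 'db') → 54
ticket_id=90: sla_hours >= 31 OR team IN ('app', 'sec', 'db') → 57

3, 56, 35, 15, 6, 38, NULL, 51, 60, 54, 57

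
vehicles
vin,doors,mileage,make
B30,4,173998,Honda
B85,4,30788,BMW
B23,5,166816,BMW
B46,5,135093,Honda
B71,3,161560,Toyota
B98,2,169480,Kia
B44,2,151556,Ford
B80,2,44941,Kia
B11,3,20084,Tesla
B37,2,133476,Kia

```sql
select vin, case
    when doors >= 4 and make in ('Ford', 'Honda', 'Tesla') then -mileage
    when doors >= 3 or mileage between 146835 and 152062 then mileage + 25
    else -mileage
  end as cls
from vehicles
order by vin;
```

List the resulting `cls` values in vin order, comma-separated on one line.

20109, 166841, -173998, -133476, 151581, -135093, 161585, -44941, 30813, -169480

vin=B11: doors >= 3 or mileage between 146835 and 152062 → 20109
vin=B23: doors >= 3 or mileage between 146835 and 152062 → 166841
vin=B30: doors >= 4 and make in ('Ford', 'Honda', 'Tesla') → -173998
vin=B37: ELSE → -133476
vin=B44: doors >= 3 or mileage between 146835 and 152062 → 151581
vin=B46: doors >= 4 and make in ('Ford', 'Honda', 'Tesla') → -135093
vin=B71: doors >= 3 or mileage between 146835 and 152062 → 161585
vin=B80: ELSE → -44941
vin=B85: doors >= 3 or mileage between 146835 and 152062 → 30813
vin=B98: ELSE → -169480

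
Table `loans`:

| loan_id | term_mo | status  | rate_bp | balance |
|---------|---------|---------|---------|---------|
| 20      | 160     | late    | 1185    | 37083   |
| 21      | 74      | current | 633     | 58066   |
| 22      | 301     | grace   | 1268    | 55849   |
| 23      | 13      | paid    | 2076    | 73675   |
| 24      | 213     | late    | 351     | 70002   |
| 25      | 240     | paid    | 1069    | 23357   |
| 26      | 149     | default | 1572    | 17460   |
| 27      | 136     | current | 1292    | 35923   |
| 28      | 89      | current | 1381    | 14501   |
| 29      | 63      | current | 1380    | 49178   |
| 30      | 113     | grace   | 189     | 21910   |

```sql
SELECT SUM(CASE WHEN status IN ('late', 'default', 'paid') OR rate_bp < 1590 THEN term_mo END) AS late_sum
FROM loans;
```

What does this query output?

1551

loan_id=20: ✓ → 160
loan_id=21: ✓ → 74
loan_id=22: ✓ → 301
loan_id=23: ✓ → 13
loan_id=24: ✓ → 213
loan_id=25: ✓ → 240
loan_id=26: ✓ → 149
loan_id=27: ✓ → 136
loan_id=28: ✓ → 89
loan_id=29: ✓ → 63
loan_id=30: ✓ → 113
late_sum = 160 + 74 + 301 + 13 + 213 + 240 + 149 + 136 + 89 + 63 + 113 = 1551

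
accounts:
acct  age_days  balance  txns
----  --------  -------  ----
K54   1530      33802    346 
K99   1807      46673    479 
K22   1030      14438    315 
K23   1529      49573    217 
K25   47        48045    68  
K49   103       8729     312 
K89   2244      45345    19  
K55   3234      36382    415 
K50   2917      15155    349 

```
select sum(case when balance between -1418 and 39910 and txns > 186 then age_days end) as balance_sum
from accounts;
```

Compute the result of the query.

acct=K54: ✓ → 1530
acct=K99: ✗
acct=K22: ✓ → 1030
acct=K23: ✗
acct=K25: ✗
acct=K49: ✓ → 103
acct=K89: ✗
acct=K55: ✓ → 3234
acct=K50: ✓ → 2917
balance_sum = 1530 + 1030 + 103 + 3234 + 2917 = 8814

8814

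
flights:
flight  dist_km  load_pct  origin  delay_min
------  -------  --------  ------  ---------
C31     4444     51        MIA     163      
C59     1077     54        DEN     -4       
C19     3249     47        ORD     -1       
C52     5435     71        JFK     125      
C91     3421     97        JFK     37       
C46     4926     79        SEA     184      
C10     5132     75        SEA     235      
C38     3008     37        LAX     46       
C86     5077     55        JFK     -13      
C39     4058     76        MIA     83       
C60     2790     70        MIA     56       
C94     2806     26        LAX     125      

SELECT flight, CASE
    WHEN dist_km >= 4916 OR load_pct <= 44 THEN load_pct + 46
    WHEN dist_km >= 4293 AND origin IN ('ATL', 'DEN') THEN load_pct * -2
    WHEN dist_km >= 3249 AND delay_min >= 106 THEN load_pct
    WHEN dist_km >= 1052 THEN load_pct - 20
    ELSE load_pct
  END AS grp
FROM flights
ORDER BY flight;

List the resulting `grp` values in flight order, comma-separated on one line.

flight=C10: dist_km >= 4916 OR load_pct <= 44 → 121
flight=C19: dist_km >= 1052 → 27
flight=C31: dist_km >= 3249 AND delay_min >= 106 → 51
flight=C38: dist_km >= 4916 OR load_pct <= 44 → 83
flight=C39: dist_km >= 1052 → 56
flight=C46: dist_km >= 4916 OR load_pct <= 44 → 125
flight=C52: dist_km >= 4916 OR load_pct <= 44 → 117
flight=C59: dist_km >= 1052 → 34
flight=C60: dist_km >= 1052 → 50
flight=C86: dist_km >= 4916 OR load_pct <= 44 → 101
flight=C91: dist_km >= 1052 → 77
flight=C94: dist_km >= 4916 OR load_pct <= 44 → 72

121, 27, 51, 83, 56, 125, 117, 34, 50, 101, 77, 72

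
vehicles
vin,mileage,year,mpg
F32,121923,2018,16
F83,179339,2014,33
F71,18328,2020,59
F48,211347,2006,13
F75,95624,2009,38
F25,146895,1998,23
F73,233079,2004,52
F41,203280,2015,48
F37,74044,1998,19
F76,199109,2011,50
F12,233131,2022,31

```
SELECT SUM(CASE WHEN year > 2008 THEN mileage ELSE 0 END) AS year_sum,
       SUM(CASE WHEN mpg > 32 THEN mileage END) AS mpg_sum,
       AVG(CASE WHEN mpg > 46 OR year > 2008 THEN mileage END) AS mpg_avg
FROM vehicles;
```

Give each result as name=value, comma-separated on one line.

year_sum=1050734, mpg_sum=928759, mpg_avg=160476.625

[year_sum: year > 2008]
vin=F32: ✓ → 121923
vin=F83: ✓ → 179339
vin=F71: ✓ → 18328
vin=F48: ✗
vin=F75: ✓ → 95624
vin=F25: ✗
vin=F73: ✗
vin=F41: ✓ → 203280
vin=F37: ✗
vin=F76: ✓ → 199109
vin=F12: ✓ → 233131
year_sum = 121923 + 179339 + 18328 + 95624 + 203280 + 199109 + 233131 = 1050734
—
[mpg_sum: mpg > 32]
vin=F32: ✗
vin=F83: ✓ → 179339
vin=F71: ✓ → 18328
vin=F48: ✗
vin=F75: ✓ → 95624
vin=F25: ✗
vin=F73: ✓ → 233079
vin=F41: ✓ → 203280
vin=F37: ✗
vin=F76: ✓ → 199109
vin=F12: ✗
mpg_sum = 179339 + 18328 + 95624 + 233079 + 203280 + 199109 = 928759
—
[mpg_avg: mpg > 46 OR year > 2008]
vin=F32: ✓ → 121923
vin=F83: ✓ → 179339
vin=F71: ✓ → 18328
vin=F48: ✗
vin=F75: ✓ → 95624
vin=F25: ✗
vin=F73: ✓ → 233079
vin=F41: ✓ → 203280
vin=F37: ✗
vin=F76: ✓ → 199109
vin=F12: ✓ → 233131
mpg_avg = (121923 + 179339 + 18328 + 95624 + 233079 + 203280 + 199109 + 233131) / 8 = 160476.625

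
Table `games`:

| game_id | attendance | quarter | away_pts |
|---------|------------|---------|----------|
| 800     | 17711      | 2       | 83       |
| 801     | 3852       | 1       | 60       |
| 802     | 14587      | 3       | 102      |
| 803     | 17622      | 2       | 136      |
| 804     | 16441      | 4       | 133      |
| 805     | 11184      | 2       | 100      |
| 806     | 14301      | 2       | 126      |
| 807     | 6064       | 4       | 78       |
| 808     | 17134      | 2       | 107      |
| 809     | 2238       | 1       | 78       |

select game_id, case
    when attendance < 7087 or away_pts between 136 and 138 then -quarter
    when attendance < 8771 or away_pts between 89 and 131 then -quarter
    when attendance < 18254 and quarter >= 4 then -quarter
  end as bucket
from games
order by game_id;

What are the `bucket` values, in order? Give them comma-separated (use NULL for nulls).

game_id=800: (no match → NULL) → NULL
game_id=801: attendance < 7087 or away_pts between 136 and 138 → -1
game_id=802: attendance < 8771 or away_pts between 89 and 131 → -3
game_id=803: attendance < 7087 or away_pts between 136 and 138 → -2
game_id=804: attendance < 18254 and quarter >= 4 → -4
game_id=805: attendance < 8771 or away_pts between 89 and 131 → -2
game_id=806: attendance < 8771 or away_pts between 89 and 131 → -2
game_id=807: attendance < 7087 or away_pts between 136 and 138 → -4
game_id=808: attendance < 8771 or away_pts between 89 and 131 → -2
game_id=809: attendance < 7087 or away_pts between 136 and 138 → -1

NULL, -1, -3, -2, -4, -2, -2, -4, -2, -1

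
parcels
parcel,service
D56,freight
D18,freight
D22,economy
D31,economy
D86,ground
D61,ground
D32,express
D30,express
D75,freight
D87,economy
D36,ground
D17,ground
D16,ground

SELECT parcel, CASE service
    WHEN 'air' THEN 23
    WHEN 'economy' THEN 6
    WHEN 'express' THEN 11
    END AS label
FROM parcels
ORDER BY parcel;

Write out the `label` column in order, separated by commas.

parcel=D16: (no match → NULL) → NULL
parcel=D17: (no match → NULL) → NULL
parcel=D18: (no match → NULL) → NULL
parcel=D22: service='economy' → 6
parcel=D30: service='express' → 11
parcel=D31: service='economy' → 6
parcel=D32: service='express' → 11
parcel=D36: (no match → NULL) → NULL
parcel=D56: (no match → NULL) → NULL
parcel=D61: (no match → NULL) → NULL
parcel=D75: (no match → NULL) → NULL
parcel=D86: (no match → NULL) → NULL
parcel=D87: service='economy' → 6

NULL, NULL, NULL, 6, 11, 6, 11, NULL, NULL, NULL, NULL, NULL, 6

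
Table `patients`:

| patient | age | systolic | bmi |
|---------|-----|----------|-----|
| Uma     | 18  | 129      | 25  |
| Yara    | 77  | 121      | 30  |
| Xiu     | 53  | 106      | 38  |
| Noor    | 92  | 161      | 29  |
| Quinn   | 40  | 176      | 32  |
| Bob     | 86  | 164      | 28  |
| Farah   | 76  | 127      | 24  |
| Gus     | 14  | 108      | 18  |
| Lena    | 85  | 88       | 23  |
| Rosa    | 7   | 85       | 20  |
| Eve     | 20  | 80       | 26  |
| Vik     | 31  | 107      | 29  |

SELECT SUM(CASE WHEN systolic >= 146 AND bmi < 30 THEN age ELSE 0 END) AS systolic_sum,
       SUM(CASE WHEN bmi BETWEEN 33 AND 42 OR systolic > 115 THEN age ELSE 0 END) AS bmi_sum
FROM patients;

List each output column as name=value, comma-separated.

systolic_sum=178, bmi_sum=442

[systolic_sum: systolic >= 146 AND bmi < 30]
patient=Uma: ✗
patient=Yara: ✗
patient=Xiu: ✗
patient=Noor: ✓ → 92
patient=Quinn: ✗
patient=Bob: ✓ → 86
patient=Farah: ✗
patient=Gus: ✗
patient=Lena: ✗
patient=Rosa: ✗
patient=Eve: ✗
patient=Vik: ✗
systolic_sum = 92 + 86 = 178
—
[bmi_sum: bmi BETWEEN 33 AND 42 OR systolic > 115]
patient=Uma: ✓ → 18
patient=Yara: ✓ → 77
patient=Xiu: ✓ → 53
patient=Noor: ✓ → 92
patient=Quinn: ✓ → 40
patient=Bob: ✓ → 86
patient=Farah: ✓ → 76
patient=Gus: ✗
patient=Lena: ✗
patient=Rosa: ✗
patient=Eve: ✗
patient=Vik: ✗
bmi_sum = 18 + 77 + 53 + 92 + 40 + 86 + 76 = 442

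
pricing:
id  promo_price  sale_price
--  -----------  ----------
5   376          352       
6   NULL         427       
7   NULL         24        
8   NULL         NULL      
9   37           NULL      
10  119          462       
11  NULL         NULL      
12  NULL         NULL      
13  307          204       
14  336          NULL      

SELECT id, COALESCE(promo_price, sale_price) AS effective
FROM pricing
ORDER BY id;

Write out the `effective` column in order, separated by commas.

id=5: promo_price=376 → 376
id=6: promo_price=NULL, sale_price=427 → 427
id=7: promo_price=NULL, sale_price=24 → 24
id=8: promo_price=NULL, sale_price=NULL (all NULL) → NULL
id=9: promo_price=37 → 37
id=10: promo_price=119 → 119
id=11: promo_price=NULL, sale_price=NULL (all NULL) → NULL
id=12: promo_price=NULL, sale_price=NULL (all NULL) → NULL
id=13: promo_price=307 → 307
id=14: promo_price=336 → 336

376, 427, 24, NULL, 37, 119, NULL, NULL, 307, 336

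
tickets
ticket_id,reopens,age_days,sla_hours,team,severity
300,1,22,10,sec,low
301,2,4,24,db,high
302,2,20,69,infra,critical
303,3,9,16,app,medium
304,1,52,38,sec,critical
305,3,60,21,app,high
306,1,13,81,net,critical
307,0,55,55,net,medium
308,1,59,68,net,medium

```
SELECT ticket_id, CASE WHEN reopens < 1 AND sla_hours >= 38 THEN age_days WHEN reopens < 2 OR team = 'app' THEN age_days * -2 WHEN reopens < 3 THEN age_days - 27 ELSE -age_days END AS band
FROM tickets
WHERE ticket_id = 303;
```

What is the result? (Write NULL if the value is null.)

-18

ticket_id = 303: reopens=3, age_days=9, sla_hours=16, team=app, severity=medium.
reopens < 1 AND sla_hours >= 38 → false
reopens < 2 OR team = 'app' → true → -18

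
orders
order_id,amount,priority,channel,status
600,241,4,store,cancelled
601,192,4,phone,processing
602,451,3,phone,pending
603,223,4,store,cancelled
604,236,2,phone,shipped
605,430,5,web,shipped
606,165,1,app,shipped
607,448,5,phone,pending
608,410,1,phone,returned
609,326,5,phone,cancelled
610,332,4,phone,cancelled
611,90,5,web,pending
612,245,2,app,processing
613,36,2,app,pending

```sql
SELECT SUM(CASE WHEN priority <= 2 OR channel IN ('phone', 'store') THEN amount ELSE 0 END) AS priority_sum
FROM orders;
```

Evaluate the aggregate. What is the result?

order_id=600: ✓ → 241
order_id=601: ✓ → 192
order_id=602: ✓ → 451
order_id=603: ✓ → 223
order_id=604: ✓ → 236
order_id=605: ✗
order_id=606: ✓ → 165
order_id=607: ✓ → 448
order_id=608: ✓ → 410
order_id=609: ✓ → 326
order_id=610: ✓ → 332
order_id=611: ✗
order_id=612: ✓ → 245
order_id=613: ✓ → 36
priority_sum = 241 + 192 + 451 + 223 + 236 + 165 + 448 + 410 + 326 + 332 + 245 + 36 = 3305

3305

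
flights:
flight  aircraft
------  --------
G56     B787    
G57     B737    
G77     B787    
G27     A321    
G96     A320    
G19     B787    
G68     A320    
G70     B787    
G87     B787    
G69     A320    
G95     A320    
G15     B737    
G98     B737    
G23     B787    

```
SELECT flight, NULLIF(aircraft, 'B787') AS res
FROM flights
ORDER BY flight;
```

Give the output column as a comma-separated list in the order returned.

flight=G15: aircraft=B737 vs B787: differ → B737
flight=G19: aircraft=B787 vs B787: equal → NULL
flight=G23: aircraft=B787 vs B787: equal → NULL
flight=G27: aircraft=A321 vs B787: differ → A321
flight=G56: aircraft=B787 vs B787: equal → NULL
flight=G57: aircraft=B737 vs B787: differ → B737
flight=G68: aircraft=A320 vs B787: differ → A320
flight=G69: aircraft=A320 vs B787: differ → A320
flight=G70: aircraft=B787 vs B787: equal → NULL
flight=G77: aircraft=B787 vs B787: equal → NULL
flight=G87: aircraft=B787 vs B787: equal → NULL
flight=G95: aircraft=A320 vs B787: differ → A320
flight=G96: aircraft=A320 vs B787: differ → A320
flight=G98: aircraft=B737 vs B787: differ → B737

B737, NULL, NULL, A321, NULL, B737, A320, A320, NULL, NULL, NULL, A320, A320, B737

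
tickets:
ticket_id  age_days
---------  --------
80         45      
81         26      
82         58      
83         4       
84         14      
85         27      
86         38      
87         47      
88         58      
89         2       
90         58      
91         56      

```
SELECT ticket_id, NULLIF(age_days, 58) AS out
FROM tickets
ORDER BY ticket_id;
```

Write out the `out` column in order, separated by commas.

ticket_id=80: age_days=45 vs 58: differ → 45
ticket_id=81: age_days=26 vs 58: differ → 26
ticket_id=82: age_days=58 vs 58: equal → NULL
ticket_id=83: age_days=4 vs 58: differ → 4
ticket_id=84: age_days=14 vs 58: differ → 14
ticket_id=85: age_days=27 vs 58: differ → 27
ticket_id=86: age_days=38 vs 58: differ → 38
ticket_id=87: age_days=47 vs 58: differ → 47
ticket_id=88: age_days=58 vs 58: equal → NULL
ticket_id=89: age_days=2 vs 58: differ → 2
ticket_id=90: age_days=58 vs 58: equal → NULL
ticket_id=91: age_days=56 vs 58: differ → 56

45, 26, NULL, 4, 14, 27, 38, 47, NULL, 2, NULL, 56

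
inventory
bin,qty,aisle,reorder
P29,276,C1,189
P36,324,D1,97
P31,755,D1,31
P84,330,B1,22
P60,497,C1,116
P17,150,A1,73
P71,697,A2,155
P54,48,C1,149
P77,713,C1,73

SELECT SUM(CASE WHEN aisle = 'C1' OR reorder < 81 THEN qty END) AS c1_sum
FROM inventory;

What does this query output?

2769

bin=P29: ✓ → 276
bin=P36: ✗
bin=P31: ✓ → 755
bin=P84: ✓ → 330
bin=P60: ✓ → 497
bin=P17: ✓ → 150
bin=P71: ✗
bin=P54: ✓ → 48
bin=P77: ✓ → 713
c1_sum = 276 + 755 + 330 + 497 + 150 + 48 + 713 = 2769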